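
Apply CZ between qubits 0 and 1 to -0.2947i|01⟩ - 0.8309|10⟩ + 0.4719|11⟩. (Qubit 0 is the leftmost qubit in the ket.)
-0.2947i|01⟩ - 0.8309|10⟩ - 0.4719|11⟩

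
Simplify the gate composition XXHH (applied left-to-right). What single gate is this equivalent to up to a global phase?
I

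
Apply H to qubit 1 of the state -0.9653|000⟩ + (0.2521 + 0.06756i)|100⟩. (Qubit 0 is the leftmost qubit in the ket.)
-0.6826|000⟩ - 0.6826|010⟩ + (0.1783 + 0.04777i)|100⟩ + (0.1783 + 0.04777i)|110⟩

H on qubit 1 mixes each pair of kets that differ only in qubit 1: amplitudes (a, b) of (|…0…⟩, |…1…⟩) become ((a + b)/√2, (a − b)/√2). Kets absent from the input have amplitude 0.
(|000⟩, |010⟩): (a, b) = (-0.9653, 0) → (-0.6826, -0.6826)
(|100⟩, |110⟩): (a, b) = ((0.2521 + 0.06756i), 0) → ((0.1783 + 0.04777i), (0.1783 + 0.04777i))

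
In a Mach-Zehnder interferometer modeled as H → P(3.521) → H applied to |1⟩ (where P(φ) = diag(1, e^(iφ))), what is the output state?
(0.9644 + 0.1852i)|0⟩ + (0.03556 - 0.1852i)|1⟩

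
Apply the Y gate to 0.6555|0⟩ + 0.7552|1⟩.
-0.7552i|0⟩ + 0.6555i|1⟩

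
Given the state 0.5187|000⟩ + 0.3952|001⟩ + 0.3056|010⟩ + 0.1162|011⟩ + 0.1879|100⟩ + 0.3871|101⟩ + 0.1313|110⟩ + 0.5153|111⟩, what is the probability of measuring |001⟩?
0.1562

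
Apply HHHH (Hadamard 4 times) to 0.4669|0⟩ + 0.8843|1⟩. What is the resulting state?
0.4669|0⟩ + 0.8843|1⟩

H² = I, so an even number of Hadamards cancels: H^4 = I and the state is unchanged.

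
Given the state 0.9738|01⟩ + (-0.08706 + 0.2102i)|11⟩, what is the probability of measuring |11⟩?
0.05176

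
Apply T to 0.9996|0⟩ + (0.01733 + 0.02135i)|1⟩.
0.9996|0⟩ + (-0.002843 + 0.02735i)|1⟩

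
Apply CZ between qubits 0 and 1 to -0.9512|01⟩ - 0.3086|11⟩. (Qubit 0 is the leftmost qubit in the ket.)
-0.9512|01⟩ + 0.3086|11⟩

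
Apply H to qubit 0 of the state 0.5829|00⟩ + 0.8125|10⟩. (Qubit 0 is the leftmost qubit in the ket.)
0.9867|00⟩ - 0.1624|10⟩

H on qubit 0 mixes each pair of kets that differ only in qubit 0: amplitudes (a, b) of (|…0…⟩, |…1…⟩) become ((a + b)/√2, (a − b)/√2). Kets absent from the input have amplitude 0.
(|00⟩, |10⟩): (a, b) = (0.5829, 0.8125) → (0.9867, -0.1624)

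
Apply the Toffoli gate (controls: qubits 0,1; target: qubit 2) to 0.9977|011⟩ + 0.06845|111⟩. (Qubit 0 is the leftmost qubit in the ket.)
0.9977|011⟩ + 0.06845|110⟩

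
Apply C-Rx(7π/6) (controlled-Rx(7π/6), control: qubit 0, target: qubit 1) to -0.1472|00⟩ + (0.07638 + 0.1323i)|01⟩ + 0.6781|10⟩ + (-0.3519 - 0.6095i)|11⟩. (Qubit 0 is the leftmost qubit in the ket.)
-0.1472|00⟩ + (0.07638 + 0.1323i)|01⟩ + (-0.7642 + 0.3399i)|10⟩ + (0.09108 - 0.4972i)|11⟩

C-Rx(7π/6) leaves the control-|0⟩ kets |00⟩, |01⟩ unchanged and applies Rx(7π/6) to qubit 1 on the control-|1⟩ pair (|10⟩, |11⟩).
Rx(7π/6) = [[cos(θ/2), −i·sin(θ/2)], [−i·sin(θ/2), cos(θ/2)]]; θ = 7π/6, cos(θ/2) ≈ -0.258819, sin(θ/2) ≈ 0.965926.
With a = amp(|10⟩) = 0.6781 and b = amp(|11⟩) = (-0.3519 - 0.6095i):
new amp(|10⟩) = (-0.258819)·a + (-0.965926i)·b = (-0.7642 + 0.3399i)
new amp(|11⟩) = (-0.965926i)·a + (-0.258819)·b = (0.09108 - 0.4972i)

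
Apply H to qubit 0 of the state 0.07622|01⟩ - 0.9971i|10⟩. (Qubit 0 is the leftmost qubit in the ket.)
-0.7051i|00⟩ + 0.0539|01⟩ + 0.7051i|10⟩ + 0.0539|11⟩

H on qubit 0 mixes each pair of kets that differ only in qubit 0: amplitudes (a, b) of (|…0…⟩, |…1…⟩) become ((a + b)/√2, (a − b)/√2). Kets absent from the input have amplitude 0.
(|00⟩, |10⟩): (a, b) = (0, -0.9971i) → (-0.7051i, 0.7051i)
(|01⟩, |11⟩): (a, b) = (0.07622, 0) → (0.0539, 0.0539)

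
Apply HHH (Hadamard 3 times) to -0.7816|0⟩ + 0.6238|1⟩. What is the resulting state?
-0.1116|0⟩ - 0.9938|1⟩

H² = I, so H^3 = H: a single Hadamard. With (a, b) = (-0.7816, 0.6238), H gives ((a + b)/√2, (a − b)/√2) = (-0.1116, -0.9938).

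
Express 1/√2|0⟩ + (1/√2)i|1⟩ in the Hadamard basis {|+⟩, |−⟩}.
(1/2 + (1/2)i)|+⟩ + (1/2 - (1/2)i)|−⟩

With |ψ⟩ = α|0⟩ + β|1⟩, the Hadamard-basis coefficients are ⟨+|ψ⟩ = (α + β)/√2 and ⟨−|ψ⟩ = (α − β)/√2.
Here α = 1/√2, β = (1/√2)i: (α + β)/√2 = (1/2 + (1/2)i), (α − β)/√2 = (1/2 - (1/2)i).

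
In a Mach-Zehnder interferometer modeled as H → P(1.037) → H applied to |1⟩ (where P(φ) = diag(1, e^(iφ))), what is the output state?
(0.2456 - 0.4304i)|0⟩ + (0.7544 + 0.4304i)|1⟩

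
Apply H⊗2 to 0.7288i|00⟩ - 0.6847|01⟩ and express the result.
(-0.3424 + 0.3644i)|00⟩ + (0.3424 + 0.3644i)|01⟩ + (-0.3424 + 0.3644i)|10⟩ + (0.3424 + 0.3644i)|11⟩

H⊗2 gives amp(|y⟩) = (1/2) Σ_x (−1)^(x·y) amp(|x⟩), where x·y is the number of positions in which both x and y have a 1.
|00⟩: (0.7288i - 0.6847)/2 = (-0.3424 + 0.3644i)
|01⟩: (0.7288i + 0.6847)/2 = (0.3424 + 0.3644i)
|10⟩: (0.7288i - 0.6847)/2 = (-0.3424 + 0.3644i)
|11⟩: (0.7288i + 0.6847)/2 = (0.3424 + 0.3644i)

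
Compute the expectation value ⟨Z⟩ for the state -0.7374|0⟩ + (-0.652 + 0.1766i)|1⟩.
0.08747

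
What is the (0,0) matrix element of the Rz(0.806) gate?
(0.9199 - 0.3922i)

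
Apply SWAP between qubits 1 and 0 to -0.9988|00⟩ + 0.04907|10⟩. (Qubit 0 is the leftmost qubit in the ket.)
-0.9988|00⟩ + 0.04907|01⟩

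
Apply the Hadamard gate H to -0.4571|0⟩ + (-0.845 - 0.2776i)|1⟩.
(-0.9207 - 0.1963i)|0⟩ + (0.2743 + 0.1963i)|1⟩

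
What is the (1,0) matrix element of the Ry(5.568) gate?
0.35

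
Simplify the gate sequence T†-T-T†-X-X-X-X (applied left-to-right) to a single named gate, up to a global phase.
T†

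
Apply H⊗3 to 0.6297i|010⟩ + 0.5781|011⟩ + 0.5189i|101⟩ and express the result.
(0.2044 + 0.4061i)|000⟩ + (-0.2044 + 0.03917i)|001⟩ + (-0.2044 - 0.03917i)|010⟩ + (0.2044 - 0.4061i)|011⟩ + (0.2044 + 0.03917i)|100⟩ + (-0.2044 + 0.4061i)|101⟩ + (-0.2044 - 0.4061i)|110⟩ + (0.2044 - 0.03917i)|111⟩

H⊗3 gives amp(|y⟩) = (1/2√2) Σ_x (−1)^(x·y) amp(|x⟩), where x·y is the number of positions in which both x and y have a 1.
|000⟩: (0.6297i + 0.5781 + 0.5189i)/(2√2) = (0.2044 + 0.4061i)
|001⟩: (0.6297i - 0.5781 - 0.5189i)/(2√2) = (-0.2044 + 0.03917i)
|010⟩: (-0.6297i - 0.5781 + 0.5189i)/(2√2) = (-0.2044 - 0.03917i)
|011⟩: (-0.6297i + 0.5781 - 0.5189i)/(2√2) = (0.2044 - 0.4061i)
|100⟩: (0.6297i + 0.5781 - 0.5189i)/(2√2) = (0.2044 + 0.03917i)
|101⟩: (0.6297i - 0.5781 + 0.5189i)/(2√2) = (-0.2044 + 0.4061i)
|110⟩: (-0.6297i - 0.5781 - 0.5189i)/(2√2) = (-0.2044 - 0.4061i)
|111⟩: (-0.6297i + 0.5781 + 0.5189i)/(2√2) = (0.2044 - 0.03917i)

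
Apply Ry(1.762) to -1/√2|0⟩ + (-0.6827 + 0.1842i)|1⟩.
(0.07663 - 0.1421i)|0⟩ + (-0.9799 + 0.1172i)|1⟩

Ry(1.762) = [[cos(θ/2), −sin(θ/2)], [sin(θ/2), cos(θ/2)]]; θ = 1.762, cos(θ/2) ≈ 0.63638, sin(θ/2) ≈ 0.771376.
With a = amp(|0⟩) = -1/√2 and b = amp(|1⟩) = (-0.6827 + 0.1842i):
new amp(|0⟩) = (0.63638)·a + (-0.771376)·b = (0.07663 - 0.1421i)
new amp(|1⟩) = (0.771376)·a + (0.63638)·b = (-0.9799 + 0.1172i)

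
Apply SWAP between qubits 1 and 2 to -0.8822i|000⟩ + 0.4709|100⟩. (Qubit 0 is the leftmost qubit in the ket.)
-0.8822i|000⟩ + 0.4709|100⟩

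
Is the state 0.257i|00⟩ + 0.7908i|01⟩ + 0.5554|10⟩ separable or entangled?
Entangled

Writing the state as a|00⟩ + b|01⟩ + c|10⟩ + d|11⟩, it is a product state iff ad − bc = 0.
Here (a, b, c, d) = (0.257i, 0.7908i, 0.5554, 0): ad − bc = (0.257i)(0) − (0.7908i)(0.5554) = -0.4392i ≠ 0, so the state is entangled.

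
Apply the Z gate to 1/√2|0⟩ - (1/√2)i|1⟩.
1/√2|0⟩ + (1/√2)i|1⟩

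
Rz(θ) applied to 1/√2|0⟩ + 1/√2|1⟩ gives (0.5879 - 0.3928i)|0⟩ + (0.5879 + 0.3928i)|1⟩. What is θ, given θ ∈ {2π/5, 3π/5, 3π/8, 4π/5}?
3π/8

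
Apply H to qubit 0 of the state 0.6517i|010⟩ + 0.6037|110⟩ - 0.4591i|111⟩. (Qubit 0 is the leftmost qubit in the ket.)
(0.4269 + 0.4608i)|010⟩ - 0.3246i|011⟩ + (-0.4269 + 0.4608i)|110⟩ + 0.3246i|111⟩

H on qubit 0 mixes each pair of kets that differ only in qubit 0: amplitudes (a, b) of (|…0…⟩, |…1…⟩) become ((a + b)/√2, (a − b)/√2). Kets absent from the input have amplitude 0.
(|010⟩, |110⟩): (a, b) = (0.6517i, 0.6037) → ((0.4269 + 0.4608i), (-0.4269 + 0.4608i))
(|011⟩, |111⟩): (a, b) = (0, -0.4591i) → (-0.3246i, 0.3246i)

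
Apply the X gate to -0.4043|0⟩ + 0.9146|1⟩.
0.9146|0⟩ - 0.4043|1⟩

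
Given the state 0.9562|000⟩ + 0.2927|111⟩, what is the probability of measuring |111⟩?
0.08567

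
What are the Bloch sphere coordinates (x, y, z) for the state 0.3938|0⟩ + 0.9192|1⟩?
(0.724, 0, -0.6899)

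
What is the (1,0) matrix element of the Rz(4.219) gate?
0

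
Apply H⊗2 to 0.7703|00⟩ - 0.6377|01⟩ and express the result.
0.0663|00⟩ + 0.704|01⟩ + 0.0663|10⟩ + 0.704|11⟩

H⊗2 gives amp(|y⟩) = (1/2) Σ_x (−1)^(x·y) amp(|x⟩), where x·y is the number of positions in which both x and y have a 1.
|00⟩: (0.7703 - 0.6377)/2 = 0.0663
|01⟩: (0.7703 + 0.6377)/2 = 0.704
|10⟩: (0.7703 - 0.6377)/2 = 0.0663
|11⟩: (0.7703 + 0.6377)/2 = 0.704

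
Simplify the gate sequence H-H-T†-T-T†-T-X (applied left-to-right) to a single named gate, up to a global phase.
X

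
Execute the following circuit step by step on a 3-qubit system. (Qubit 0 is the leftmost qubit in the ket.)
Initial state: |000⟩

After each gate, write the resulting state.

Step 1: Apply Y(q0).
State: i|100⟩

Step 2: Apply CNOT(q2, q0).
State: i|100⟩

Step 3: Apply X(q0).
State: i|000⟩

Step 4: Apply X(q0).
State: i|100⟩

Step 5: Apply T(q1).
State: i|100⟩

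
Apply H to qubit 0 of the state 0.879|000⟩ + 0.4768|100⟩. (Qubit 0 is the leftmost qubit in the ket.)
0.9587|000⟩ + 0.2844|100⟩

H on qubit 0 mixes each pair of kets that differ only in qubit 0: amplitudes (a, b) of (|…0…⟩, |…1…⟩) become ((a + b)/√2, (a − b)/√2). Kets absent from the input have amplitude 0.
(|000⟩, |100⟩): (a, b) = (0.879, 0.4768) → (0.9587, 0.2844)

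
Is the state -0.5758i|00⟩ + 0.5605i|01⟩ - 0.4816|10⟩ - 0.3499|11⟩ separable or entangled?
Entangled

Writing the state as a|00⟩ + b|01⟩ + c|10⟩ + d|11⟩, it is a product state iff ad − bc = 0.
Here (a, b, c, d) = (-0.5758i, 0.5605i, -0.4816, -0.3499): ad − bc = (-0.5758i)(-0.3499) − (0.5605i)(-0.4816) = 0.4714i ≠ 0, so the state is entangled.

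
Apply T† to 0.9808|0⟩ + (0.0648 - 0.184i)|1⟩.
0.9808|0⟩ + (-0.08429 - 0.1759i)|1⟩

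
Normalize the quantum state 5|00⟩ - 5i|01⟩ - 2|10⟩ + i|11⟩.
0.6742|00⟩ - 0.6742i|01⟩ - 0.2697|10⟩ + 0.1348i|11⟩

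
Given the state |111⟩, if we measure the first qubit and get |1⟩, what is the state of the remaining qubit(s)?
|11⟩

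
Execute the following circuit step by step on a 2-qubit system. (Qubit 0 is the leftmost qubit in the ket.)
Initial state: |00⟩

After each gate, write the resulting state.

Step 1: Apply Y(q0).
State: i|10⟩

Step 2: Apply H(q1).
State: (1/√2)i|10⟩ + (1/√2)i|11⟩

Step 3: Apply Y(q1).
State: 1/√2|10⟩ - 1/√2|11⟩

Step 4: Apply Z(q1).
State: 1/√2|10⟩ + 1/√2|11⟩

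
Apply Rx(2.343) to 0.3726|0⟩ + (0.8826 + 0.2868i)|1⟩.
(0.4091 - 0.8132i)|0⟩ + (0.3431 - 0.2318i)|1⟩

Rx(2.343) = [[cos(θ/2), −i·sin(θ/2)], [−i·sin(θ/2), cos(θ/2)]]; θ = 2.343, cos(θ/2) ≈ 0.38877, sin(θ/2) ≈ 0.921335.
With a = amp(|0⟩) = 0.3726 and b = amp(|1⟩) = (0.8826 + 0.2868i):
new amp(|0⟩) = (0.38877)·a + (-0.921335i)·b = (0.4091 - 0.8132i)
new amp(|1⟩) = (-0.921335i)·a + (0.38877)·b = (0.3431 - 0.2318i)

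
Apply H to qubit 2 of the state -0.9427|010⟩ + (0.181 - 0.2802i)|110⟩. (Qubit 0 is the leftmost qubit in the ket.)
-0.6666|010⟩ - 0.6666|011⟩ + (0.128 - 0.1981i)|110⟩ + (0.128 - 0.1981i)|111⟩

H on qubit 2 mixes each pair of kets that differ only in qubit 2: amplitudes (a, b) of (|…0…⟩, |…1…⟩) become ((a + b)/√2, (a − b)/√2). Kets absent from the input have amplitude 0.
(|010⟩, |011⟩): (a, b) = (-0.9427, 0) → (-0.6666, -0.6666)
(|110⟩, |111⟩): (a, b) = ((0.181 - 0.2802i), 0) → ((0.128 - 0.1981i), (0.128 - 0.1981i))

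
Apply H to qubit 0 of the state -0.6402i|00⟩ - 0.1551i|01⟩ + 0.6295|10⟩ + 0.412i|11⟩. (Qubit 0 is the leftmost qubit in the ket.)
(0.4451 - 0.4527i)|00⟩ + 0.1817i|01⟩ + (-0.4451 - 0.4527i)|10⟩ - 0.401i|11⟩

H on qubit 0 mixes each pair of kets that differ only in qubit 0: amplitudes (a, b) of (|…0…⟩, |…1…⟩) become ((a + b)/√2, (a − b)/√2). Kets absent from the input have amplitude 0.
(|00⟩, |10⟩): (a, b) = (-0.6402i, 0.6295) → ((0.4451 - 0.4527i), (-0.4451 - 0.4527i))
(|01⟩, |11⟩): (a, b) = (-0.1551i, 0.412i) → (0.1817i, -0.401i)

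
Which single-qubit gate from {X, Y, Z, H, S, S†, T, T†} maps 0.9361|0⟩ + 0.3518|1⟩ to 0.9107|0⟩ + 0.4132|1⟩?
H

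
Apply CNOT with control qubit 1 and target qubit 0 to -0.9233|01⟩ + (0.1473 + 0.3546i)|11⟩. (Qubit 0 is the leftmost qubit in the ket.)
(0.1473 + 0.3546i)|01⟩ - 0.9233|11⟩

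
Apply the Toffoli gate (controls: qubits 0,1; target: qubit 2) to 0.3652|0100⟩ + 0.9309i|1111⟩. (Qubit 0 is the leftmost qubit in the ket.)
0.3652|0100⟩ + 0.9309i|1101⟩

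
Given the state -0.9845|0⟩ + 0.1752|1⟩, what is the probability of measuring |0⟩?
0.9692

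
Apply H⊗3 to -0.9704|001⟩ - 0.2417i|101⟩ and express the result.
(-0.3431 - 0.08545i)|000⟩ + (0.3431 + 0.08545i)|001⟩ + (-0.3431 - 0.08545i)|010⟩ + (0.3431 + 0.08545i)|011⟩ + (-0.3431 + 0.08545i)|100⟩ + (0.3431 - 0.08545i)|101⟩ + (-0.3431 + 0.08545i)|110⟩ + (0.3431 - 0.08545i)|111⟩

H⊗3 gives amp(|y⟩) = (1/2√2) Σ_x (−1)^(x·y) amp(|x⟩), where x·y is the number of positions in which both x and y have a 1.
|000⟩: (-0.9704 - 0.2417i)/(2√2) = (-0.3431 - 0.08545i)
|001⟩: (0.9704 + 0.2417i)/(2√2) = (0.3431 + 0.08545i)
|010⟩: (-0.9704 - 0.2417i)/(2√2) = (-0.3431 - 0.08545i)
|011⟩: (0.9704 + 0.2417i)/(2√2) = (0.3431 + 0.08545i)
|100⟩: (-0.9704 + 0.2417i)/(2√2) = (-0.3431 + 0.08545i)
|101⟩: (0.9704 - 0.2417i)/(2√2) = (0.3431 - 0.08545i)
|110⟩: (-0.9704 + 0.2417i)/(2√2) = (-0.3431 + 0.08545i)
|111⟩: (0.9704 - 0.2417i)/(2√2) = (0.3431 - 0.08545i)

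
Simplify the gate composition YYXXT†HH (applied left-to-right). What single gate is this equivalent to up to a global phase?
T†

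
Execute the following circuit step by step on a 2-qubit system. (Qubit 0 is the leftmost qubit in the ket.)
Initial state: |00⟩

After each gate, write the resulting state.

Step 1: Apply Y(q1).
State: i|01⟩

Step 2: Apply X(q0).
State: i|11⟩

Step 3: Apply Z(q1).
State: -i|11⟩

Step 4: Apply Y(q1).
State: -|10⟩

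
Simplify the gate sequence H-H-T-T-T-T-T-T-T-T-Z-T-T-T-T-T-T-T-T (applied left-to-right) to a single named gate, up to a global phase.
Z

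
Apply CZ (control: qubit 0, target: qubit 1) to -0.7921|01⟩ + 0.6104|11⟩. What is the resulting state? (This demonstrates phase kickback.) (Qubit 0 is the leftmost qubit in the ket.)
-0.7921|01⟩ - 0.6104|11⟩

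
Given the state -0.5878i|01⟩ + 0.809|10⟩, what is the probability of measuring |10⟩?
0.6545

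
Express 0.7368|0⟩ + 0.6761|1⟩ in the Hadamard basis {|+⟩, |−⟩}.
0.9991|+⟩ + 0.04292|−⟩

With |ψ⟩ = α|0⟩ + β|1⟩, the Hadamard-basis coefficients are ⟨+|ψ⟩ = (α + β)/√2 and ⟨−|ψ⟩ = (α − β)/√2.
Here α = 0.7368, β = 0.6761: (α + β)/√2 = 0.9991, (α − β)/√2 = 0.04292.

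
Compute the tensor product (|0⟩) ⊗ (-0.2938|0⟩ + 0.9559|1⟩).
-0.2938|00⟩ + 0.9559|01⟩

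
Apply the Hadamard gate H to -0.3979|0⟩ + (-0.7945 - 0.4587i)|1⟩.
(-0.8432 - 0.3243i)|0⟩ + (0.2804 + 0.3243i)|1⟩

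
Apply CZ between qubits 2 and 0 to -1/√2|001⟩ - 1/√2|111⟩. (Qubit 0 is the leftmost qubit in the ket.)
-1/√2|001⟩ + 1/√2|111⟩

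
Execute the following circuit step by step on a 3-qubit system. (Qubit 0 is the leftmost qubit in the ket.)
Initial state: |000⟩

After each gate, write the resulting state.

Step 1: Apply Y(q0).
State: i|100⟩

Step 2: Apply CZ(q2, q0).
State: i|100⟩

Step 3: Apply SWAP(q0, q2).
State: i|001⟩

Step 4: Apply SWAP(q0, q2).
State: i|100⟩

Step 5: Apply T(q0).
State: (-1/√2 + (1/√2)i)|100⟩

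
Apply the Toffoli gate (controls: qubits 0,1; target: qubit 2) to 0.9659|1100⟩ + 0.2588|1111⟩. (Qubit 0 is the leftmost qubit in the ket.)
0.2588|1101⟩ + 0.9659|1110⟩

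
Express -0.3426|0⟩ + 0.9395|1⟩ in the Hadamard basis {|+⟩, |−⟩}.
0.4221|+⟩ - 0.9066|−⟩

With |ψ⟩ = α|0⟩ + β|1⟩, the Hadamard-basis coefficients are ⟨+|ψ⟩ = (α + β)/√2 and ⟨−|ψ⟩ = (α − β)/√2.
Here α = -0.3426, β = 0.9395: (α + β)/√2 = 0.4221, (α − β)/√2 = -0.9066.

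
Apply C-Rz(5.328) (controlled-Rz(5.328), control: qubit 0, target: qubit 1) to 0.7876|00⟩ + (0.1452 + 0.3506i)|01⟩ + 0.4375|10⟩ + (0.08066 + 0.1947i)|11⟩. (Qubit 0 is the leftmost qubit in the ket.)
0.7876|00⟩ + (0.1452 + 0.3506i)|01⟩ + (-0.3885 - 0.2011i)|10⟩ + (-0.1611 - 0.1358i)|11⟩

C-Rz(5.328) leaves the control-|0⟩ kets |00⟩, |01⟩ unchanged and applies Rz(5.328) to qubit 1 on the control-|1⟩ pair (|10⟩, |11⟩).
Rz(5.328) = [[e^(−iθ/2), 0], [0, e^(iθ/2)]] with e^(±iθ/2) = cos(θ/2) ± i·sin(θ/2); θ = 5.328, cos(θ/2) ≈ -0.888104, sin(θ/2) ≈ 0.459643.
With a = amp(|10⟩) = 0.4375 and b = amp(|11⟩) = (0.08066 + 0.1947i):
new amp(|10⟩) = (-0.888104 - 0.459643i)·a = (-0.3885 - 0.2011i)
new amp(|11⟩) = (-0.888104 + 0.459643i)·b = (-0.1611 - 0.1358i)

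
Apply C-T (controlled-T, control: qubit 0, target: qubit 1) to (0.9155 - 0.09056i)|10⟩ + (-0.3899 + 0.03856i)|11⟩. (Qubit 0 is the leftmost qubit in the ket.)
(0.9155 - 0.09056i)|10⟩ + (-0.303 - 0.2484i)|11⟩

C-T leaves the control-|0⟩ kets |00⟩, |01⟩ unchanged and applies T to qubit 1 on the control-|1⟩ pair (|10⟩, |11⟩).
T = [[1, 0], [0, (1/√2 + (1/√2)i)]].
With a = amp(|10⟩) = (0.9155 - 0.09056i) and b = amp(|11⟩) = (-0.3899 + 0.03856i):
new amp(|10⟩) = (1)·a = (0.9155 - 0.09056i)
new amp(|11⟩) = (1/√2 + (1/√2)i)·b = (-0.303 - 0.2484i)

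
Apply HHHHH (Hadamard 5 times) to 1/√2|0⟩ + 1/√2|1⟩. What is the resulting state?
|0⟩

H² = I, so H^5 = H: a single Hadamard. With (a, b) = (1/√2, 1/√2), H gives ((a + b)/√2, (a − b)/√2) = (1, 0).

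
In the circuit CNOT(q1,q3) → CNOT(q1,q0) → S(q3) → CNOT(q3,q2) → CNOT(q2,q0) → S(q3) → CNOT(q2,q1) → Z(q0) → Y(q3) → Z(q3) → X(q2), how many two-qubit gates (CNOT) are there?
5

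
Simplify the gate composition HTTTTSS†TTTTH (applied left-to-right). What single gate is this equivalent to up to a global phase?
I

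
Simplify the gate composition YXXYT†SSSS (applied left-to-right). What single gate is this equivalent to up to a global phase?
T†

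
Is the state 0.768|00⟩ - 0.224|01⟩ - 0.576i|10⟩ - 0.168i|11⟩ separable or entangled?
Entangled

Writing the state as a|00⟩ + b|01⟩ + c|10⟩ + d|11⟩, it is a product state iff ad − bc = 0.
Here (a, b, c, d) = (0.768, -0.224, -0.576i, -0.168i): ad − bc = (0.768)(-0.168i) − (-0.224)(-0.576i) = -0.258i ≠ 0, so the state is entangled.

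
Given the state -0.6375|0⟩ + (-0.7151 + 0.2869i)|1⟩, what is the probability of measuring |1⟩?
0.5937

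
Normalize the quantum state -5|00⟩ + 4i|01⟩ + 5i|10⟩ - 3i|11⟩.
-1/√3|00⟩ + 0.4619i|01⟩ + (1/√3)i|10⟩ - 0.3464i|11⟩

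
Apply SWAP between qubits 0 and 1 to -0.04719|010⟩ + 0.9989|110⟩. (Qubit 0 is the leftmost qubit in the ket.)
-0.04719|100⟩ + 0.9989|110⟩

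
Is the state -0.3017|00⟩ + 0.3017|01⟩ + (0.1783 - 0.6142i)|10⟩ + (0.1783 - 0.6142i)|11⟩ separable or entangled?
Entangled

Writing the state as a|00⟩ + b|01⟩ + c|10⟩ + d|11⟩, it is a product state iff ad − bc = 0.
Here (a, b, c, d) = (-0.3017, 0.3017, (0.1783 - 0.6142i), (0.1783 - 0.6142i)): ad − bc = (-0.3017)(0.1783 - 0.6142i) − (0.3017)(0.1783 - 0.6142i) = (-0.1076 + 0.3706i) ≠ 0, so the state is entangled.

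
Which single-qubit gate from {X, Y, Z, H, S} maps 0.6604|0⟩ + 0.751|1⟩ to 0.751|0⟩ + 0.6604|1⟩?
X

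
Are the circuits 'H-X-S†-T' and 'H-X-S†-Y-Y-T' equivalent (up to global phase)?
Yes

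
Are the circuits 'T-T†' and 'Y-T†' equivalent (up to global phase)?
No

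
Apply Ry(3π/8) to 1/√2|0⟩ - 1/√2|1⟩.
0.9808|0⟩ - 0.1951|1⟩

Ry(3π/8) = [[cos(θ/2), −sin(θ/2)], [sin(θ/2), cos(θ/2)]]; θ = 3π/8, cos(θ/2) ≈ 0.83147, sin(θ/2) ≈ 0.55557.
With a = amp(|0⟩) = 1/√2 and b = amp(|1⟩) = -1/√2:
new amp(|0⟩) = (0.83147)·a + (-0.55557)·b = 0.9808
new amp(|1⟩) = (0.55557)·a + (0.83147)·b = -0.1951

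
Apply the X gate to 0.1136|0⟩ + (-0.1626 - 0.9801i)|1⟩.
(-0.1626 - 0.9801i)|0⟩ + 0.1136|1⟩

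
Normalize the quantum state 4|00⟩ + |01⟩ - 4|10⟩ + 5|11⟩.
0.5252|00⟩ + 0.1313|01⟩ - 0.5252|10⟩ + 0.6565|11⟩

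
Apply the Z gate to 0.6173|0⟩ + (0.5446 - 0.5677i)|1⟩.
0.6173|0⟩ + (-0.5446 + 0.5677i)|1⟩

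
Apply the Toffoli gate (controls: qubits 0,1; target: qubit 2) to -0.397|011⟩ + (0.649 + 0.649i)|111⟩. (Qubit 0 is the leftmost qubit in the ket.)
-0.397|011⟩ + (0.649 + 0.649i)|110⟩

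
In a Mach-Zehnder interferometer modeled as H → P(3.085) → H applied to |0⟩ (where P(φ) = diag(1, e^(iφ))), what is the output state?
(0.0008005 + 0.02828i)|0⟩ + (0.9992 - 0.02828i)|1⟩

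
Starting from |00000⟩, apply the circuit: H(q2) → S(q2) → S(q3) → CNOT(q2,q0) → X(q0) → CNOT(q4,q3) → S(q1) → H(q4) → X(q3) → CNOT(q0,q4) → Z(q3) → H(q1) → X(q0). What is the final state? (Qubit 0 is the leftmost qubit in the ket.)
-1/√8|00010⟩ - 1/√8|00011⟩ - 1/√8|01010⟩ - 1/√8|01011⟩ - (1/√8)i|10110⟩ - (1/√8)i|10111⟩ - (1/√8)i|11110⟩ - (1/√8)i|11111⟩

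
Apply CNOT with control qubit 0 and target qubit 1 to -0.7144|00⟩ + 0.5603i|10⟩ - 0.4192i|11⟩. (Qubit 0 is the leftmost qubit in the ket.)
-0.7144|00⟩ - 0.4192i|10⟩ + 0.5603i|11⟩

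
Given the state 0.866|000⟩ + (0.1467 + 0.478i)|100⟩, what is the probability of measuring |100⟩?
0.25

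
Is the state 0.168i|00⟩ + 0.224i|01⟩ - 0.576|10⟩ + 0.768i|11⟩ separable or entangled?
Entangled

Writing the state as a|00⟩ + b|01⟩ + c|10⟩ + d|11⟩, it is a product state iff ad − bc = 0.
Here (a, b, c, d) = (0.168i, 0.224i, -0.576, 0.768i): ad − bc = (0.168i)(0.768i) − (0.224i)(-0.576) = (-0.129 + 0.129i) ≠ 0, so the state is entangled.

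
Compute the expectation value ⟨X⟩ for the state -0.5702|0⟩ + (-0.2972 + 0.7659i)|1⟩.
0.3389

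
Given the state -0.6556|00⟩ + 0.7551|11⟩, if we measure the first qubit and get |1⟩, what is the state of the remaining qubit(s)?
|1⟩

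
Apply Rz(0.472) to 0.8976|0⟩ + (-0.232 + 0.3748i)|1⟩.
(0.8727 - 0.2099i)|0⟩ + (-0.3132 + 0.3102i)|1⟩

Rz(0.472) = [[e^(−iθ/2), 0], [0, e^(iθ/2)]] with e^(±iθ/2) = cos(θ/2) ± i·sin(θ/2); θ = 0.472, cos(θ/2) ≈ 0.972281, sin(θ/2) ≈ 0.233815.
With a = amp(|0⟩) = 0.8976 and b = amp(|1⟩) = (-0.232 + 0.3748i):
new amp(|0⟩) = (0.972281 - 0.233815i)·a = (0.8727 - 0.2099i)
new amp(|1⟩) = (0.972281 + 0.233815i)·b = (-0.3132 + 0.3102i)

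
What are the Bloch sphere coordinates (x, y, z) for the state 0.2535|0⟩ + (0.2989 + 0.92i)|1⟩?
(0.1515, 0.4664, -0.8715)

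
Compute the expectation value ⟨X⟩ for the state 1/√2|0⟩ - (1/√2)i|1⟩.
0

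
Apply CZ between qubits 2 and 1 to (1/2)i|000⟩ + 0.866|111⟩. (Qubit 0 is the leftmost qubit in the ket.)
(1/2)i|000⟩ - 0.866|111⟩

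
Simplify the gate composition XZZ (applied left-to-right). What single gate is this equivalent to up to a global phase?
X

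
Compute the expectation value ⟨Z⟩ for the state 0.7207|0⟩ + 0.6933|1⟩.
0.03874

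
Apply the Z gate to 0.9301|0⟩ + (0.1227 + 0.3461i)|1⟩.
0.9301|0⟩ + (-0.1227 - 0.3461i)|1⟩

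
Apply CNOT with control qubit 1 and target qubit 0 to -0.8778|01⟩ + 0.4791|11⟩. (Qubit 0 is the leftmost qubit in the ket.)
0.4791|01⟩ - 0.8778|11⟩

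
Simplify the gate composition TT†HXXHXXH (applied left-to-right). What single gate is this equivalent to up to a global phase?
H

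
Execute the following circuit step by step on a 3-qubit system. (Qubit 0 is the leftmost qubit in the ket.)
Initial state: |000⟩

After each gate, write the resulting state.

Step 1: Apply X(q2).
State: |001⟩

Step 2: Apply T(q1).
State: |001⟩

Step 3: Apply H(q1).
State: 1/√2|001⟩ + 1/√2|011⟩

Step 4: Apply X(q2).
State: 1/√2|000⟩ + 1/√2|010⟩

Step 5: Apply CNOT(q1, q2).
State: 1/√2|000⟩ + 1/√2|011⟩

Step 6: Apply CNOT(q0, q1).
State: 1/√2|000⟩ + 1/√2|011⟩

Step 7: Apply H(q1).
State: 1/2|000⟩ + 1/2|001⟩ + 1/2|010⟩ - 1/2|011⟩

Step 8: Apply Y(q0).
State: (1/2)i|100⟩ + (1/2)i|101⟩ + (1/2)i|110⟩ - (1/2)i|111⟩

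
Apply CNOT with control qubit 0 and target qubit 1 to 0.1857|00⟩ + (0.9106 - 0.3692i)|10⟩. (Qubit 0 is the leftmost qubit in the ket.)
0.1857|00⟩ + (0.9106 - 0.3692i)|11⟩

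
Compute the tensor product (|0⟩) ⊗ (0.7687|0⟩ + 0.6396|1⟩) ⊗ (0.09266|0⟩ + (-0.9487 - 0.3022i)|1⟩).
0.07123|000⟩ + (-0.7293 - 0.2323i)|001⟩ + 0.05927|010⟩ + (-0.6068 - 0.1933i)|011⟩

amp(|b₁b₂…⟩) = product of the factor amplitudes for bits b₁, b₂, …; only kets whose every factor amplitude is nonzero survive.
|000⟩: (1)(0.7687)(0.09266) = 0.07123
|001⟩: (1)(0.7687)(-0.9487 - 0.3022i) = (-0.7293 - 0.2323i)
|010⟩: (1)(0.6396)(0.09266) = 0.05927
|011⟩: (1)(0.6396)(-0.9487 - 0.3022i) = (-0.6068 - 0.1933i)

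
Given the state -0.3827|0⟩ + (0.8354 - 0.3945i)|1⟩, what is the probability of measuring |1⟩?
0.8535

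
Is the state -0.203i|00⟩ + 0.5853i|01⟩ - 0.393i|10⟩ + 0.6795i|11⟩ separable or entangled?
Entangled

Writing the state as a|00⟩ + b|01⟩ + c|10⟩ + d|11⟩, it is a product state iff ad − bc = 0.
Here (a, b, c, d) = (-0.203i, 0.5853i, -0.393i, 0.6795i): ad − bc = (-0.203i)(0.6795i) − (0.5853i)(-0.393i) = -0.09208 ≠ 0, so the state is entangled.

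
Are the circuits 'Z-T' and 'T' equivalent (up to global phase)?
No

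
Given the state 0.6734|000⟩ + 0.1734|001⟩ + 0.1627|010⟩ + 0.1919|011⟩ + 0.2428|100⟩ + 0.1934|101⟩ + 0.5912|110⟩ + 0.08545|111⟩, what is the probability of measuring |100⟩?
0.05895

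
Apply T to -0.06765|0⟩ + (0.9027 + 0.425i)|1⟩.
-0.06765|0⟩ + (0.3378 + 0.9388i)|1⟩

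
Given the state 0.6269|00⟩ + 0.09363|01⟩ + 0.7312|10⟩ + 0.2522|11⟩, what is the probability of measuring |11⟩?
0.0636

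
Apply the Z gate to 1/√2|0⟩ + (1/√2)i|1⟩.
1/√2|0⟩ - (1/√2)i|1⟩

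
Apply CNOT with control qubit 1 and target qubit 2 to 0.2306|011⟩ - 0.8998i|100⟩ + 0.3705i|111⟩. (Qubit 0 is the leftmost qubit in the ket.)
0.2306|010⟩ - 0.8998i|100⟩ + 0.3705i|110⟩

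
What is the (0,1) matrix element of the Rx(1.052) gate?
-0.5021i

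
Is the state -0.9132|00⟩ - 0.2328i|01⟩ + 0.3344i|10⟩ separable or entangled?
Entangled

Writing the state as a|00⟩ + b|01⟩ + c|10⟩ + d|11⟩, it is a product state iff ad − bc = 0.
Here (a, b, c, d) = (-0.9132, -0.2328i, 0.3344i, 0): ad − bc = (-0.9132)(0) − (-0.2328i)(0.3344i) = -0.07785 ≠ 0, so the state is entangled.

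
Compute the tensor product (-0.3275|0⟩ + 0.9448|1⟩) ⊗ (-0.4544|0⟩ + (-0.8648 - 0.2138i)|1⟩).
0.1488|00⟩ + (0.2832 + 0.07002i)|01⟩ - 0.4293|10⟩ + (-0.8171 - 0.202i)|11⟩

amp(|b₁b₂…⟩) = product of the factor amplitudes for bits b₁, b₂, …; only kets whose every factor amplitude is nonzero survive.
|00⟩: (-0.3275)(-0.4544) = 0.1488
|01⟩: (-0.3275)(-0.8648 - 0.2138i) = (0.2832 + 0.07002i)
|10⟩: (0.9448)(-0.4544) = -0.4293
|11⟩: (0.9448)(-0.8648 - 0.2138i) = (-0.8171 - 0.202i)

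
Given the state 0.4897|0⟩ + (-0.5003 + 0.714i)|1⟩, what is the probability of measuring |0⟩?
0.2398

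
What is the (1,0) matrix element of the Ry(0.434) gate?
0.2153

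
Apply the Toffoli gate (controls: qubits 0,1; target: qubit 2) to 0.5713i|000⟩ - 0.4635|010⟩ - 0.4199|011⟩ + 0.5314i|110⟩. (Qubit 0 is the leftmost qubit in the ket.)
0.5713i|000⟩ - 0.4635|010⟩ - 0.4199|011⟩ + 0.5314i|111⟩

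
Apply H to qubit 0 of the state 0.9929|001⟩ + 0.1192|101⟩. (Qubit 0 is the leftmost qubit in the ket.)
0.7864|001⟩ + 0.6178|101⟩

H on qubit 0 mixes each pair of kets that differ only in qubit 0: amplitudes (a, b) of (|…0…⟩, |…1…⟩) become ((a + b)/√2, (a − b)/√2). Kets absent from the input have amplitude 0.
(|001⟩, |101⟩): (a, b) = (0.9929, 0.1192) → (0.7864, 0.6178)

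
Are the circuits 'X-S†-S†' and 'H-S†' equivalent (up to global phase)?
No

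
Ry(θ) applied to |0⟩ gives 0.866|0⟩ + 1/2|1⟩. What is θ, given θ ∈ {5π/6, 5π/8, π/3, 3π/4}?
π/3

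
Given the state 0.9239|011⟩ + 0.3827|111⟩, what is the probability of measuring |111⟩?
0.1465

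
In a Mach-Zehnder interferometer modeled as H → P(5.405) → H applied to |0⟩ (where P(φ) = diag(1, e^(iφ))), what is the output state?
(0.8193 - 0.3848i)|0⟩ + (0.1807 + 0.3848i)|1⟩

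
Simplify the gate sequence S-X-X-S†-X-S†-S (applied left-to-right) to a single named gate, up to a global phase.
X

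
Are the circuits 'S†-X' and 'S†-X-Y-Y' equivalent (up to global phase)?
Yes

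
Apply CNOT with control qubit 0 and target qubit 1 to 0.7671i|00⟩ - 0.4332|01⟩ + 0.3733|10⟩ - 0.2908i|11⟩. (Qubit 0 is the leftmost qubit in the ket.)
0.7671i|00⟩ - 0.4332|01⟩ - 0.2908i|10⟩ + 0.3733|11⟩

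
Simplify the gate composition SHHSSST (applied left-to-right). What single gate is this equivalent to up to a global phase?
T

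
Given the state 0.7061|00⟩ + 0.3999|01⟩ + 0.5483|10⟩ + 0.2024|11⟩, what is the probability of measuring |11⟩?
0.04097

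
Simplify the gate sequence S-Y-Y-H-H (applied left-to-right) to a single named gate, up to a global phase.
S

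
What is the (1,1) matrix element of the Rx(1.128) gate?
0.8451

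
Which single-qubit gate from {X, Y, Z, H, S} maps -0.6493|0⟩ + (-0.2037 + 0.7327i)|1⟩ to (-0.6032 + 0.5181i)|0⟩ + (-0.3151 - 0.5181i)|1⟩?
H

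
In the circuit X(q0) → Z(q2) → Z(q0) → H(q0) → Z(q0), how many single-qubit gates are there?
5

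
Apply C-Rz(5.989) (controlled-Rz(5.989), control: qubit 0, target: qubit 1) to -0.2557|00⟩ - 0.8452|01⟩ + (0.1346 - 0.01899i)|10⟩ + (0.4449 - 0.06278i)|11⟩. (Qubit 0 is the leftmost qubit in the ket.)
-0.2557|00⟩ - 0.8452|01⟩ + (-0.1359 - 0.0009424i)|10⟩ + (-0.4309 + 0.1273i)|11⟩

C-Rz(5.989) leaves the control-|0⟩ kets |00⟩, |01⟩ unchanged and applies Rz(5.989) to qubit 1 on the control-|1⟩ pair (|10⟩, |11⟩).
Rz(5.989) = [[e^(−iθ/2), 0], [0, e^(iθ/2)]] with e^(±iθ/2) = cos(θ/2) ± i·sin(θ/2); θ = 5.989, cos(θ/2) ≈ -0.989201, sin(θ/2) ≈ 0.146563.
With a = amp(|10⟩) = (0.1346 - 0.01899i) and b = amp(|11⟩) = (0.4449 - 0.06278i):
new amp(|10⟩) = (-0.989201 - 0.146563i)·a = (-0.1359 - 0.0009424i)
new amp(|11⟩) = (-0.989201 + 0.146563i)·b = (-0.4309 + 0.1273i)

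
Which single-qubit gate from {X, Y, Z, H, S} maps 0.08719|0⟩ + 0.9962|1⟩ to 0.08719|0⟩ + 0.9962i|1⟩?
S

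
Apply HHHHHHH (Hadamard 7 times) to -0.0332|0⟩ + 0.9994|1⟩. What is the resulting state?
0.6832|0⟩ - 0.7302|1⟩

H² = I, so H^7 = H: a single Hadamard. With (a, b) = (-0.0332, 0.9994), H gives ((a + b)/√2, (a − b)/√2) = (0.6832, -0.7302).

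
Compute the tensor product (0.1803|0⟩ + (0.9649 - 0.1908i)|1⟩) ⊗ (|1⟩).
0.1803|01⟩ + (0.9649 - 0.1908i)|11⟩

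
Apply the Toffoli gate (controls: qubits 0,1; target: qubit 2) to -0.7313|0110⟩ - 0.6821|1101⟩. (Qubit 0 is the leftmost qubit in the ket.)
-0.7313|0110⟩ - 0.6821|1111⟩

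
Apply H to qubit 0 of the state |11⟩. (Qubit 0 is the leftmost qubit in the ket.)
1/√2|01⟩ - 1/√2|11⟩

H on qubit 0 mixes each pair of kets that differ only in qubit 0: amplitudes (a, b) of (|…0…⟩, |…1…⟩) become ((a + b)/√2, (a − b)/√2). Kets absent from the input have amplitude 0.
(|01⟩, |11⟩): (a, b) = (0, 1) → (1/√2, -1/√2)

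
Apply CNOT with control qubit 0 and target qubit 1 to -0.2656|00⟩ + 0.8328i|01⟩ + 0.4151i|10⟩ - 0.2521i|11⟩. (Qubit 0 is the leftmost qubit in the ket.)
-0.2656|00⟩ + 0.8328i|01⟩ - 0.2521i|10⟩ + 0.4151i|11⟩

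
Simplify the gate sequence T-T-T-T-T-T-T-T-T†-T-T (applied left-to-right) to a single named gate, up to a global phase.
T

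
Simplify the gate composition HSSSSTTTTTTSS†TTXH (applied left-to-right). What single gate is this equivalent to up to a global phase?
Z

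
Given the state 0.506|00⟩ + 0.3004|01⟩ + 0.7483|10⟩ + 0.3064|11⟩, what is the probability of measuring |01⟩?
0.09024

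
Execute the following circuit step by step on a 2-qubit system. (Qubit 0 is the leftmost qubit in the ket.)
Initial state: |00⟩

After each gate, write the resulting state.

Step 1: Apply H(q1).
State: 1/√2|00⟩ + 1/√2|01⟩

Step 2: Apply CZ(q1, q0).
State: 1/√2|00⟩ + 1/√2|01⟩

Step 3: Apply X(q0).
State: 1/√2|10⟩ + 1/√2|11⟩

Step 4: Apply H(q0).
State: 1/2|00⟩ + 1/2|01⟩ - 1/2|10⟩ - 1/2|11⟩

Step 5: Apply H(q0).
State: 1/√2|10⟩ + 1/√2|11⟩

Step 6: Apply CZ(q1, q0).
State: 1/√2|10⟩ - 1/√2|11⟩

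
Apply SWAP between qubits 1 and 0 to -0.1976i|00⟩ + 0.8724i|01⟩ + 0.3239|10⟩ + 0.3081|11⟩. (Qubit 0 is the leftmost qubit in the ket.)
-0.1976i|00⟩ + 0.3239|01⟩ + 0.8724i|10⟩ + 0.3081|11⟩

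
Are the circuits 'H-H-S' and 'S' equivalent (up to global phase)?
Yes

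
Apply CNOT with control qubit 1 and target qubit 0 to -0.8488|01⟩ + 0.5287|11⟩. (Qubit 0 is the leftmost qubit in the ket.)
0.5287|01⟩ - 0.8488|11⟩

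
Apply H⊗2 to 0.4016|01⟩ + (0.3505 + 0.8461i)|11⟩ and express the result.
(0.3761 + 0.4231i)|00⟩ + (-0.3761 - 0.4231i)|01⟩ + (0.02555 - 0.4231i)|10⟩ + (-0.02555 + 0.4231i)|11⟩

H⊗2 gives amp(|y⟩) = (1/2) Σ_x (−1)^(x·y) amp(|x⟩), where x·y is the number of positions in which both x and y have a 1.
|00⟩: (0.4016 + (0.3505 + 0.8461i))/2 = (0.3761 + 0.4231i)
|01⟩: (-0.4016 - (0.3505 + 0.8461i))/2 = (-0.3761 - 0.4231i)
|10⟩: (0.4016 - (0.3505 + 0.8461i))/2 = (0.02555 - 0.4231i)
|11⟩: (-0.4016 + (0.3505 + 0.8461i))/2 = (-0.02555 + 0.4231i)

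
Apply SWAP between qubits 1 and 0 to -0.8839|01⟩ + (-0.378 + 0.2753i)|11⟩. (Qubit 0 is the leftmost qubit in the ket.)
-0.8839|10⟩ + (-0.378 + 0.2753i)|11⟩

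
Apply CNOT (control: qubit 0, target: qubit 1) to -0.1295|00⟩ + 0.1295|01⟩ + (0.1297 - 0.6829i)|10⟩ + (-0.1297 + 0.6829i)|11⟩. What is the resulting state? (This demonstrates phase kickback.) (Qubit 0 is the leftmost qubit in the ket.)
-0.1295|00⟩ + 0.1295|01⟩ + (-0.1297 + 0.6829i)|10⟩ + (0.1297 - 0.6829i)|11⟩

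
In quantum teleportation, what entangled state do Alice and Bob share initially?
Bell state |Φ+⟩ = (|00⟩ + |11⟩)/√2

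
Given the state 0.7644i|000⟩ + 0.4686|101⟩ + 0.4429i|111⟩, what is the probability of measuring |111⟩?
0.1962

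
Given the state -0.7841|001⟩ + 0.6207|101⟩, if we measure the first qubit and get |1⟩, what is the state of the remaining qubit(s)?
|01⟩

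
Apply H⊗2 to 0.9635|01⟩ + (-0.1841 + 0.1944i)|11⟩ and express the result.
(0.3897 + 0.0972i)|00⟩ + (-0.3897 - 0.0972i)|01⟩ + (0.5738 - 0.0972i)|10⟩ + (-0.5738 + 0.0972i)|11⟩

H⊗2 gives amp(|y⟩) = (1/2) Σ_x (−1)^(x·y) amp(|x⟩), where x·y is the number of positions in which both x and y have a 1.
|00⟩: (0.9635 + (-0.1841 + 0.1944i))/2 = (0.3897 + 0.0972i)
|01⟩: (-0.9635 - (-0.1841 + 0.1944i))/2 = (-0.3897 - 0.0972i)
|10⟩: (0.9635 - (-0.1841 + 0.1944i))/2 = (0.5738 - 0.0972i)
|11⟩: (-0.9635 + (-0.1841 + 0.1944i))/2 = (-0.5738 + 0.0972i)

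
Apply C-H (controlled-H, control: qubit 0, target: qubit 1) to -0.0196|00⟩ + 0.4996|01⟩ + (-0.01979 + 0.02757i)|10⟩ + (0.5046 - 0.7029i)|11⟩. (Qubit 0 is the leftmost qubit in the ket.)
-0.0196|00⟩ + 0.4996|01⟩ + (0.3428 - 0.4775i)|10⟩ + (-0.3708 + 0.5165i)|11⟩

C-H leaves the control-|0⟩ kets |00⟩, |01⟩ unchanged and applies H to qubit 1 on the control-|1⟩ pair (|10⟩, |11⟩).
H = [[1/√2, 1/√2], [1/√2, -1/√2]].
With a = amp(|10⟩) = (-0.01979 + 0.02757i) and b = amp(|11⟩) = (0.5046 - 0.7029i):
new amp(|10⟩) = (1/√2)·a + (1/√2)·b = (0.3428 - 0.4775i)
new amp(|11⟩) = (1/√2)·a + (-1/√2)·b = (-0.3708 + 0.5165i)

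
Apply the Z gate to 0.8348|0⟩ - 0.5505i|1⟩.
0.8348|0⟩ + 0.5505i|1⟩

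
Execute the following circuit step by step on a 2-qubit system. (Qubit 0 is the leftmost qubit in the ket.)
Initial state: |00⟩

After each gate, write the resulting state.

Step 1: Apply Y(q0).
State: i|10⟩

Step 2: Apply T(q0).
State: (-1/√2 + (1/√2)i)|10⟩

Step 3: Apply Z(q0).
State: (1/√2 - (1/√2)i)|10⟩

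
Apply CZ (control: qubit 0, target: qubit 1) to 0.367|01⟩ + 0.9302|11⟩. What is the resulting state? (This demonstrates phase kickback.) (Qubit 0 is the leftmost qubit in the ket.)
0.367|01⟩ - 0.9302|11⟩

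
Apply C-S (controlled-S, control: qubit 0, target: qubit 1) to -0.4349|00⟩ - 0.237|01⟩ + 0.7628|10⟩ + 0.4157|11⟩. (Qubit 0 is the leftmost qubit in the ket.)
-0.4349|00⟩ - 0.237|01⟩ + 0.7628|10⟩ + 0.4157i|11⟩

C-S leaves the control-|0⟩ kets |00⟩, |01⟩ unchanged and applies S to qubit 1 on the control-|1⟩ pair (|10⟩, |11⟩).
S = [[1, 0], [0, i]].
With a = amp(|10⟩) = 0.7628 and b = amp(|11⟩) = 0.4157:
new amp(|10⟩) = (1)·a = 0.7628
new amp(|11⟩) = (i)·b = 0.4157i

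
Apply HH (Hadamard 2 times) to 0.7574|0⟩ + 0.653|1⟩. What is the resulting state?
0.7574|0⟩ + 0.653|1⟩

H² = I, so an even number of Hadamards cancels: H^2 = I and the state is unchanged.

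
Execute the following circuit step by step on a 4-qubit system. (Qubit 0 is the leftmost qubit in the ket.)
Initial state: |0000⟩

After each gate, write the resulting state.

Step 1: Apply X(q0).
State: |1000⟩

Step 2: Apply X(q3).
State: |1001⟩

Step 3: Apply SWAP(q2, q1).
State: |1001⟩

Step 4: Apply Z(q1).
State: |1001⟩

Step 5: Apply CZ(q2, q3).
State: |1001⟩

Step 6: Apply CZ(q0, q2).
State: |1001⟩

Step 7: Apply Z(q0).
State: -|1001⟩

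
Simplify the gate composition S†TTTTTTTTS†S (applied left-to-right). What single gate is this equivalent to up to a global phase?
S†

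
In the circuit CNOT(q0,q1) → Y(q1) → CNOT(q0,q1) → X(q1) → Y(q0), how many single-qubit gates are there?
3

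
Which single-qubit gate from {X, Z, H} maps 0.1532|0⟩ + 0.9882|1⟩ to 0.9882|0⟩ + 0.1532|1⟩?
X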